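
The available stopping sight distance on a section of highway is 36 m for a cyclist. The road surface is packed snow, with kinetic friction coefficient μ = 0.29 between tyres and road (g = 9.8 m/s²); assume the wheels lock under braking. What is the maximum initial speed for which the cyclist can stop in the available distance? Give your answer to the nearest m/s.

a = μg = 0.29 × 9.8 = 2.842 m/s².
v²/(2a) = d ⇒ v = √(2 × 2.842 × 36) = √204.62 = 14.3045 m/s.

Maximum speed ≈ 14 m/s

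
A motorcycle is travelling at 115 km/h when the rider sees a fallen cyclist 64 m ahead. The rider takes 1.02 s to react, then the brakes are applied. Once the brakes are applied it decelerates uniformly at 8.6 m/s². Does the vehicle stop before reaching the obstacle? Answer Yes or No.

115 km/h ÷ 3.6 = 31.9444 m/s.
Reaction distance = 31.9444 × 1.02 = 32.583 m.
Braking distance = v²/(2a) = 1020.445 / 17.200 = 59.328 m.
Total stopping distance = 32.583 + 59.328 = 91.911 m, vs 64 m available — it cannot stop in time and overshoots by 91.911 − 64 = 27.911 m.

No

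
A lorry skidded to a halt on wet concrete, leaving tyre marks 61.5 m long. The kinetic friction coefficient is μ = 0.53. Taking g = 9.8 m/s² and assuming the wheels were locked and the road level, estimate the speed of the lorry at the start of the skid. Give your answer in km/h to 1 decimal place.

Deceleration a = μg = 0.53 × 9.8 = 5.194 m/s².
v = √(2a·d) = √(2 × 5.194 × 61.5) = √638.862 = 25.2757 m/s.
= 25.2757 × 3.6 = 90.993 km/h.

Initial speed ≈ 91.0 km/h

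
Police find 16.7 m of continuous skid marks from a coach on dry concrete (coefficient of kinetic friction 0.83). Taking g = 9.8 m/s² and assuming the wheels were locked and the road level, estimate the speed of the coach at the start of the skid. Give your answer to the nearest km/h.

Initial speed ≈ 59 km/h

Deceleration a = μg = 0.83 × 9.8 = 8.134 m/s².
v = √(2a·d) = √(2 × 8.134 × 16.7) = √271.676 = 16.4826 m/s.
= 16.4826 × 3.6 = 59.337 km/h.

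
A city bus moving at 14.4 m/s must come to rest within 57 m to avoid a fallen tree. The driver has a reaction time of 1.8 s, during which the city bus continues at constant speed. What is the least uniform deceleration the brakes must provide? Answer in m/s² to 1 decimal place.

Required deceleration ≈ 3.3 m/s²

Distance covered during reaction = 14.4000 × 1.8 = 25.920 m.
Distance available for braking: 57 − 25.920 = 31.080 m.
v² = 2a·d ⇒ a = v²/(2d) = 14.4000² / (2 × 31.080) = 207.360 / 62.160 = 3.3359 m/s².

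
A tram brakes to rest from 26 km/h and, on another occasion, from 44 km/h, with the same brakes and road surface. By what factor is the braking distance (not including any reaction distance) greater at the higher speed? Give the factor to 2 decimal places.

Factor ≈ 2.86

Braking distance d = v²/(2a), so with a fixed, d ∝ v².
Factor = (44/26)² = 1.6923² = 2.8639.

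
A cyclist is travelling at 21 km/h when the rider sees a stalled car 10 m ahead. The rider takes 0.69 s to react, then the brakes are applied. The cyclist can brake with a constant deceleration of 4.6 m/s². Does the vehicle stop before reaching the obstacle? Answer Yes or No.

21 km/h ÷ 3.6 = 5.8333 m/s.
Reaction distance = 5.8333 × 0.69 = 4.025 m.
Braking distance = v²/(2a) = 34.027 / 9.200 = 3.699 m.
Total stopping distance = 4.025 + 3.699 = 7.724 m, vs 10 m available — it stops with 10 − 7.724 = 2.276 m to spare.

Yes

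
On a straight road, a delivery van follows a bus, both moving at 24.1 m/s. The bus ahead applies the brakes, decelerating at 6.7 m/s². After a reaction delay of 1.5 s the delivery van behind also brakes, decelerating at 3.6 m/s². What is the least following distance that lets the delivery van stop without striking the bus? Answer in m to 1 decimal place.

Minimum gap ≈ 73.5 m

Leader travels v²/(2a_L) = 580.810 / 13.400 = 43.344 m before stopping.
Follower covers v·t_r = 24.1000 × 1.5 = 36.150 m while reacting, then v²/(2a_F) = 580.810 / 7.200 = 80.668 m while braking, for a total of 36.150 + 80.668 = 116.818 m.
Since a_F ≤ a_L and the follower starts braking later, the follower is never slower than the leader, so the closest approach is when both have stopped.
Minimum gap = 116.818 − 43.344 = 73.474 m.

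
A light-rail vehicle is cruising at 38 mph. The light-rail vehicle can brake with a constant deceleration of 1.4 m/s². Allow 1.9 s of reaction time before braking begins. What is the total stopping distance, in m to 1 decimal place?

Total stopping distance ≈ 135.3 m

38 mph × 0.44704 = 16.9875 m/s.
Reaction distance = v·t_r = 16.9875 × 1.9 = 32.276 m.
Braking distance = v²/(2a) = 16.9875² / (2 × 1.400) = 288.575 / 2.800 = 103.062 m.
Total = 32.276 + 103.062 = 135.338 m.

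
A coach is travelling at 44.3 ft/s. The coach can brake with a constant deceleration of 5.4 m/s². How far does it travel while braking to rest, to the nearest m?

Braking distance ≈ 17 m

44.3 ft/s × 0.3048 = 13.5026 m/s.
Braking distance = v²/(2a) = 13.5026² / (2 × 5.400) = 182.320 / 10.800 = 16.881 m.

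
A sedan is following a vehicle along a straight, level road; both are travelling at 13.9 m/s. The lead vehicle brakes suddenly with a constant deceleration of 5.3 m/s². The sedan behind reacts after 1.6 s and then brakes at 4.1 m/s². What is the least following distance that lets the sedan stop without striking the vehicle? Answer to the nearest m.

Leader travels v²/(2a_L) = 193.210 / 10.600 = 18.227 m before stopping.
Follower covers v·t_r = 13.9000 × 1.6 = 22.240 m while reacting, then v²/(2a_F) = 193.210 / 8.200 = 23.562 m while braking, for a total of 22.240 + 23.562 = 45.802 m.
Since a_F ≤ a_L and the follower starts braking later, the follower is never slower than the leader, so the closest approach is when both have stopped.
Minimum gap = 45.802 − 18.227 = 27.575 m.

Minimum gap ≈ 28 m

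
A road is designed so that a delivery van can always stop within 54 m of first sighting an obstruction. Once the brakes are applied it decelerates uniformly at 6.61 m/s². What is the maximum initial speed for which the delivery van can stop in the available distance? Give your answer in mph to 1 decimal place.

v²/(2a) = d ⇒ v = √(2 × 6.610 × 54) = √713.88 = 26.7185 m/s.
26.7185 m/s ÷ 0.44704 = 59.768 mph.

Maximum speed ≈ 59.8 mph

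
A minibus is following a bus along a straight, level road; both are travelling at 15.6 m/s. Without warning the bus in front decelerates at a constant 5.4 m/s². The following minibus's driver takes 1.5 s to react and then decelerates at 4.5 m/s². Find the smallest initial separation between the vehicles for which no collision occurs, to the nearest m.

Minimum gap ≈ 28 m

Leader travels v²/(2a_L) = 243.360 / 10.800 = 22.533 m before stopping.
Follower covers v·t_r = 15.6000 × 1.5 = 23.400 m while reacting, then v²/(2a_F) = 243.360 / 9.000 = 27.040 m while braking, for a total of 23.400 + 27.040 = 50.440 m.
Since a_F ≤ a_L and the follower starts braking later, the follower is never slower than the leader, so the closest approach is when both have stopped.
Minimum gap = 50.440 − 22.533 = 27.907 m.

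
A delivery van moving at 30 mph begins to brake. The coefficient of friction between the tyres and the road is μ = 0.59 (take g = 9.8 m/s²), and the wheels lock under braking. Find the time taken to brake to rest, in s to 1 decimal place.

Braking time ≈ 2.3 s

30 mph × 0.44704 = 13.4112 m/s.
a = μg = 0.59 × 9.8 = 5.782 m/s².
Braking time = v/a = 13.4112 / 5.782 = 2.319 s.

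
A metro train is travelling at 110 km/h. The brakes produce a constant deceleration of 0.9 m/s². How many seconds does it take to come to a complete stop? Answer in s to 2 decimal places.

Braking time ≈ 33.95 s

110 km/h ÷ 3.6 = 30.5556 m/s.
Braking time = v/a = 30.5556 / 0.900 = 33.951 s.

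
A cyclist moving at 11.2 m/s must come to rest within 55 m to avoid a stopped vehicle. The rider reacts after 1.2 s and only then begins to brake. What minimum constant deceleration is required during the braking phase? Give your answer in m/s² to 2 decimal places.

Required deceleration ≈ 1.51 m/s²

Distance covered during reaction = 11.2000 × 1.2 = 13.440 m.
Distance available for braking: 55 − 13.440 = 41.560 m.
v² = 2a·d ⇒ a = v²/(2d) = 11.2000² / (2 × 41.560) = 125.440 / 83.120 = 1.5091 m/s².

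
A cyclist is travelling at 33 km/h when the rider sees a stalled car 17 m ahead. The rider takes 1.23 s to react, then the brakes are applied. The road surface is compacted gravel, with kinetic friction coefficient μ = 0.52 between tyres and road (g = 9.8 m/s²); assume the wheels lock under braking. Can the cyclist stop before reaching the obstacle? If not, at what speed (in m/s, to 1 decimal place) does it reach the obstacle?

No — it strikes the obstacle at 5.1 m/s

33 km/h ÷ 3.6 = 9.1667 m/s.
a = μg = 0.52 × 9.8 = 5.096 m/s².
Reaction distance = 9.1667 × 1.23 = 11.275 m.
Braking distance needed to stop: v²/(2a) = 84.028 / 10.192 = 8.245 m, so total needed = 11.275 + 8.245 = 19.520 m > 17 m — it cannot stop.
Distance remaining when braking begins: 17 − 11.275 = 5.725 m.
v² = v₀² − 2a·d = 84.028 − 2 × 5.096 × 5.725 = 25.679 m²/s².
v = √25.679 = 5.067 m/s.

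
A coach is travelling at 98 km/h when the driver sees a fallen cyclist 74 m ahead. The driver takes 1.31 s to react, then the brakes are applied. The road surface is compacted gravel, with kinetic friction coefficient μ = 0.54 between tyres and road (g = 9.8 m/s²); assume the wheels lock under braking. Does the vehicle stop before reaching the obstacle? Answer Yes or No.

No

98 km/h ÷ 3.6 = 27.2222 m/s.
a = μg = 0.54 × 9.8 = 5.292 m/s².
Reaction distance = 27.2222 × 1.31 = 35.661 m.
Braking distance = v²/(2a) = 741.048 / 10.584 = 70.016 m.
Total stopping distance = 35.661 + 70.016 = 105.677 m, vs 74 m available — it cannot stop in time and overshoots by 105.677 − 74 = 31.677 m.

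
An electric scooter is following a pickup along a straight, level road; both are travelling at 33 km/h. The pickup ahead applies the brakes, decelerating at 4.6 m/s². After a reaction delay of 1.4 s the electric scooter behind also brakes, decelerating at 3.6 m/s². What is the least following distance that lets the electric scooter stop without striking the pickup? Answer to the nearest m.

33 km/h ÷ 3.6 = 9.1667 m/s.
Leader travels v²/(2a_L) = 84.028 / 9.200 = 9.133 m before stopping.
Follower covers v·t_r = 9.1667 × 1.4 = 12.833 m while reacting, then v²/(2a_F) = 84.028 / 7.200 = 11.671 m while braking, for a total of 12.833 + 11.671 = 24.504 m.
Since a_F ≤ a_L and the follower starts braking later, the follower is never slower than the leader, so the closest approach is when both have stopped.
Minimum gap = 24.504 − 9.133 = 15.371 m.

Minimum gap ≈ 15 m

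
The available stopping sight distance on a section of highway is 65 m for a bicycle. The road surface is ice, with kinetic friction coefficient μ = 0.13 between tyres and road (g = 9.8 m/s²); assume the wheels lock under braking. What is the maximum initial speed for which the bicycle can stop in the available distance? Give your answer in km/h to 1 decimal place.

Maximum speed ≈ 46.3 km/h

a = μg = 0.13 × 9.8 = 1.274 m/s².
v²/(2a) = d ⇒ v = √(2 × 1.274 × 65) = √165.62 = 12.8693 m/s.
12.8693 m/s × 3.6 = 46.329 km/h.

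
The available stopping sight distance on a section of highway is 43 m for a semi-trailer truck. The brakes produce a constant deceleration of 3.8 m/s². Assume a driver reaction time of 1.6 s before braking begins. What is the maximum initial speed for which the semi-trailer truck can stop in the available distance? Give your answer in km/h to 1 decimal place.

Stopping distance: v·t_r + v²/(2a) = 43 with t_r = 1.6 s and a = 3.800 m/s².
So v² + 12.160 v − 326.80 = 0.
Positive root: v = −a·t_r + √((a·t_r)² + 2a·d) = −6.080 + √(36.966 + 326.80) = 12.9927 m/s.
12.9927 m/s × 3.6 = 46.774 km/h.

Maximum speed ≈ 46.8 km/h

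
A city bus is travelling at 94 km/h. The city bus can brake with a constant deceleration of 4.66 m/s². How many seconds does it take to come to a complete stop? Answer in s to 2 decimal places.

94 km/h ÷ 3.6 = 26.1111 m/s.
Braking time = v/a = 26.1111 / 4.660 = 5.603 s.

Braking time ≈ 5.60 s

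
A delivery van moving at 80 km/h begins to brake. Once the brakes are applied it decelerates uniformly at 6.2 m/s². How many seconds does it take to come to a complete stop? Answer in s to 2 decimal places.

80 km/h ÷ 3.6 = 22.2222 m/s.
Braking time = v/a = 22.2222 / 6.200 = 3.584 s.

Braking time ≈ 3.58 s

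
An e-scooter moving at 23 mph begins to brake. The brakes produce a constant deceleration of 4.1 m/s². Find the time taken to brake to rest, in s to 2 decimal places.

Braking time ≈ 2.51 s

23 mph × 0.44704 = 10.2819 m/s.
Braking time = v/a = 10.2819 / 4.100 = 2.508 s.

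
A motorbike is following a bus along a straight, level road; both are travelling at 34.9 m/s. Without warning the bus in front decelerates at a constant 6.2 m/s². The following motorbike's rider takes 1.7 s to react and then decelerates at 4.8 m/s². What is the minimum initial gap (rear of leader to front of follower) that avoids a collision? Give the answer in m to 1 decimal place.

Leader travels v²/(2a_L) = 1218.010 / 12.400 = 98.227 m before stopping.
Follower covers v·t_r = 34.9000 × 1.7 = 59.330 m while reacting, then v²/(2a_F) = 1218.010 / 9.600 = 126.876 m while braking, for a total of 59.330 + 126.876 = 186.206 m.
Since a_F ≤ a_L and the follower starts braking later, the follower is never slower than the leader, so the closest approach is when both have stopped.
Minimum gap = 186.206 − 98.227 = 87.979 m.

Minimum gap ≈ 88.0 m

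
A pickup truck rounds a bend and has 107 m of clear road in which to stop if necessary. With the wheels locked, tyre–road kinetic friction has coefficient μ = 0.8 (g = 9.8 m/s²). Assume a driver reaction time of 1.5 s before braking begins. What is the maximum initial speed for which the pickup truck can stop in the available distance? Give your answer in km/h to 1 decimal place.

Maximum speed ≈ 111.1 km/h

a = μg = 0.8 × 9.8 = 7.840 m/s².
Stopping distance: v·t_r + v²/(2a) = 107 with t_r = 1.5 s and a = 7.840 m/s².
So v² + 23.520 v − 1677.76 = 0.
Positive root: v = −a·t_r + √((a·t_r)² + 2a·d) = −11.760 + √(138.298 + 1677.76) = 30.8552 m/s.
30.8552 m/s × 3.6 = 111.079 km/h.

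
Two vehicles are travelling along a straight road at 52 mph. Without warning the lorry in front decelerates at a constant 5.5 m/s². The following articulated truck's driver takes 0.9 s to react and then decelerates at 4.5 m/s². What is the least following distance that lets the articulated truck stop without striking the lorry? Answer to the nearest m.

Minimum gap ≈ 32 m

52 mph × 0.44704 = 23.2461 m/s.
Leader travels v²/(2a_L) = 540.381 / 11.000 = 49.126 m before stopping.
Follower covers v·t_r = 23.2461 × 0.9 = 20.921 m while reacting, then v²/(2a_F) = 540.381 / 9.000 = 60.042 m while braking, for a total of 20.921 + 60.042 = 80.963 m.
Since a_F ≤ a_L and the follower starts braking later, the follower is never slower than the leader, so the closest approach is when both have stopped.
Minimum gap = 80.963 − 49.126 = 31.837 m.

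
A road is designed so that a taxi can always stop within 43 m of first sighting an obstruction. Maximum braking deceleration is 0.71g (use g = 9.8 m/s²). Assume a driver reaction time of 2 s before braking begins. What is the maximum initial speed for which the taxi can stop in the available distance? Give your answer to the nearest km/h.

Maximum speed ≈ 51 km/h

a = 0.71 × 9.8 = 6.958 m/s².
Stopping distance: v·t_r + v²/(2a) = 43 with t_r = 2 s and a = 6.958 m/s².
So v² + 27.832 v − 598.39 = 0.
Positive root: v = −a·t_r + √((a·t_r)² + 2a·d) = −13.916 + √(193.655 + 598.39) = 14.2273 m/s.
14.2273 m/s × 3.6 = 51.218 km/h.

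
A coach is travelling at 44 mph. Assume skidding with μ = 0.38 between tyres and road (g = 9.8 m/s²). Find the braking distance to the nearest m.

Braking distance ≈ 52 m

44 mph × 0.44704 = 19.6698 m/s.
a = μg = 0.38 × 9.8 = 3.724 m/s².
Braking distance = v²/(2a) = 19.6698² / (2 × 3.724) = 386.901 / 7.448 = 51.947 m.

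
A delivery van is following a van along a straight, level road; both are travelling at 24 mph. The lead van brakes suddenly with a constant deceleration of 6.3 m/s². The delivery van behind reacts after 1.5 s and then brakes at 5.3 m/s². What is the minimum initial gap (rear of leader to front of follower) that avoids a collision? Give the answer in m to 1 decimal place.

Minimum gap ≈ 17.8 m

24 mph × 0.44704 = 10.7290 m/s.
Leader travels v²/(2a_L) = 115.111 / 12.600 = 9.136 m before stopping.
Follower covers v·t_r = 10.7290 × 1.5 = 16.093 m while reacting, then v²/(2a_F) = 115.111 / 10.600 = 10.860 m while braking, for a total of 16.093 + 10.860 = 26.953 m.
Since a_F ≤ a_L and the follower starts braking later, the follower is never slower than the leader, so the closest approach is when both have stopped.
Minimum gap = 26.953 − 9.136 = 17.817 m.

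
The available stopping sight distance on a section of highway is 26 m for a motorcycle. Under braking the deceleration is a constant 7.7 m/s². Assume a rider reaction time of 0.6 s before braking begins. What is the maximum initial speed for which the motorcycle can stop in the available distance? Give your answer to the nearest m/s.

Maximum speed ≈ 16 m/s

Stopping distance: v·t_r + v²/(2a) = 26 with t_r = 0.6 s and a = 7.700 m/s².
So v² + 9.240 v − 400.40 = 0.
Positive root: v = −a·t_r + √((a·t_r)² + 2a·d) = −4.620 + √(21.344 + 400.40) = 15.9164 m/s.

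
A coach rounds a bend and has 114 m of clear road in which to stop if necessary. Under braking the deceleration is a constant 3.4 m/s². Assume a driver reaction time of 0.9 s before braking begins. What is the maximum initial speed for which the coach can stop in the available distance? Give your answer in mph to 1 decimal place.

Stopping distance: v·t_r + v²/(2a) = 114 with t_r = 0.9 s and a = 3.400 m/s².
So v² + 6.120 v − 775.20 = 0.
Positive root: v = −a·t_r + √((a·t_r)² + 2a·d) = −3.060 + √(9.364 + 775.20) = 24.9501 m/s.
24.9501 m/s ÷ 0.44704 = 55.812 mph.

Maximum speed ≈ 55.8 mph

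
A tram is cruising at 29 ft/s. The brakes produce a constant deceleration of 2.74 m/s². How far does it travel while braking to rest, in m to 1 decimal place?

Braking distance ≈ 14.3 m

29 ft/s × 0.3048 = 8.8392 m/s.
Braking distance = v²/(2a) = 8.8392² / (2 × 2.740) = 78.131 / 5.480 = 14.257 m.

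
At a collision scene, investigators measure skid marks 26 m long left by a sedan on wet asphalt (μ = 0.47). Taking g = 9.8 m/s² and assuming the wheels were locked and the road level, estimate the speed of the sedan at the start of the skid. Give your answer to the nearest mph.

Deceleration a = μg = 0.47 × 9.8 = 4.606 m/s².
v = √(2a·d) = √(2 × 4.606 × 26) = √239.512 = 15.4762 m/s.
= 15.4762 ÷ 0.44704 = 34.619 mph.

Initial speed ≈ 35 mph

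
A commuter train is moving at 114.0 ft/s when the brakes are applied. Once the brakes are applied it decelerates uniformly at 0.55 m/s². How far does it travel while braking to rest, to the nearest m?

114 ft/s × 0.3048 = 34.7472 m/s.
Braking distance = v²/(2a) = 34.7472² / (2 × 0.550) = 1207.368 / 1.100 = 1097.607 m.

Braking distance ≈ 1098 m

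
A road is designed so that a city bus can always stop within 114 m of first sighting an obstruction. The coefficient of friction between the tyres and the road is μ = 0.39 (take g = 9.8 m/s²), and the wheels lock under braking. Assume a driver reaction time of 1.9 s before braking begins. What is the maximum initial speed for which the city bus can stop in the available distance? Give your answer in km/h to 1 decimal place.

a = μg = 0.39 × 9.8 = 3.822 m/s².
Stopping distance: v·t_r + v²/(2a) = 114 with t_r = 1.9 s and a = 3.822 m/s².
So v² + 14.524 v − 871.42 = 0.
Positive root: v = −a·t_r + √((a·t_r)² + 2a·d) = −7.262 + √(52.737 + 871.42) = 23.1380 m/s.
23.1380 m/s × 3.6 = 83.297 km/h.

Maximum speed ≈ 83.3 km/h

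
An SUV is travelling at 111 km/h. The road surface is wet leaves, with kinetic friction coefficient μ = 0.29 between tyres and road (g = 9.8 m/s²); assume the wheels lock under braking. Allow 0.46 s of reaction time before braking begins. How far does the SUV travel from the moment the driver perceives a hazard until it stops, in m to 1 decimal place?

Total stopping distance ≈ 181.4 m

111 km/h ÷ 3.6 = 30.8333 m/s.
a = μg = 0.29 × 9.8 = 2.842 m/s².
Reaction distance = v·t_r = 30.8333 × 0.46 = 14.183 m.
Braking distance = v²/(2a) = 30.8333² / (2 × 2.842) = 950.692 / 5.684 = 167.258 m.
Total = 14.183 + 167.258 = 181.441 m.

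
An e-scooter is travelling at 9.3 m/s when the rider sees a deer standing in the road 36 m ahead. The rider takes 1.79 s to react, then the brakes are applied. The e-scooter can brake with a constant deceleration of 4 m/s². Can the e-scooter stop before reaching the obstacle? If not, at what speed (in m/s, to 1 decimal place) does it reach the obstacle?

Reaction distance = 9.3000 × 1.79 = 16.647 m.
Braking distance = v²/(2a) = 86.490 / 8.000 = 10.811 m.
Total stopping distance = 16.647 + 10.811 = 27.458 m, vs 36 m available — it stops with 36 − 27.458 = 8.542 m to spare.

Yes — it stops about 8.5 m short of the obstacle, so it never reaches it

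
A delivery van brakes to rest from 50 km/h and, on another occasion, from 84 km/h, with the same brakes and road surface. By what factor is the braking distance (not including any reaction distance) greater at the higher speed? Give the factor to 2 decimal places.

Braking distance d = v²/(2a), so with a fixed, d ∝ v².
Factor = (84/50)² = 1.6800² = 2.8224.

Factor ≈ 2.82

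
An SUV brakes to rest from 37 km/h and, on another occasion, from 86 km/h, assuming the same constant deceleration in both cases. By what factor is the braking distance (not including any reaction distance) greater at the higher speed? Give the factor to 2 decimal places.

Braking distance d = v²/(2a), so with a fixed, d ∝ v².
Factor = (86/37)² = 2.3243² = 5.4024.

Factor ≈ 5.40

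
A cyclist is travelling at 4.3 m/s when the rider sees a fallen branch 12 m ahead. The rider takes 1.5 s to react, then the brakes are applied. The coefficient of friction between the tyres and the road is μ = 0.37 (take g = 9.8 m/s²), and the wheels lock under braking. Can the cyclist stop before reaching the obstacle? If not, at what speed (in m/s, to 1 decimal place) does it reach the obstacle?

Yes — it stops about 3.0 m short of the obstacle, so it never reaches it

a = μg = 0.37 × 9.8 = 3.626 m/s².
Reaction distance = 4.3000 × 1.5 = 6.450 m.
Braking distance = v²/(2a) = 18.490 / 7.252 = 2.550 m.
Total stopping distance = 6.450 + 2.550 = 9.000 m, vs 12 m available — it stops with 12 − 9.000 = 3.000 m to spare.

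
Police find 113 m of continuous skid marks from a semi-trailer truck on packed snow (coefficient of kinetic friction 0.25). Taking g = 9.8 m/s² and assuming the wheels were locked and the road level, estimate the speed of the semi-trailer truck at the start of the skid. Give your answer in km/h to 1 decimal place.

Deceleration a = μg = 0.25 × 9.8 = 2.450 m/s².
v = √(2a·d) = √(2 × 2.450 × 113) = √553.700 = 23.5308 m/s.
= 23.5308 × 3.6 = 84.711 km/h.

Initial speed ≈ 84.7 km/h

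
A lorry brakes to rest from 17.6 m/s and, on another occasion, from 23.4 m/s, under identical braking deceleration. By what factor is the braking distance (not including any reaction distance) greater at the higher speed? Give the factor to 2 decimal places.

Braking distance d = v²/(2a), so with a fixed, d ∝ v².
Factor = (23.4/17.6)² = 1.3295² = 1.7676.

Factor ≈ 1.77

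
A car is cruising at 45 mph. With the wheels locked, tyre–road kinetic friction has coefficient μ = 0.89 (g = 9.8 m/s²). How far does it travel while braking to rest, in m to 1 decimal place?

45 mph × 0.44704 = 20.1168 m/s.
a = μg = 0.89 × 9.8 = 8.722 m/s².
Braking distance = v²/(2a) = 20.1168² / (2 × 8.722) = 404.686 / 17.444 = 23.199 m.

Braking distance ≈ 23.2 m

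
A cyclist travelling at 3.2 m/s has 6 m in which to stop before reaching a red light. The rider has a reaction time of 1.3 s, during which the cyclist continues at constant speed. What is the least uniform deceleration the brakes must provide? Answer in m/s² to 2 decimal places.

Required deceleration ≈ 2.78 m/s²

Distance covered during reaction = 3.2000 × 1.3 = 4.160 m.
Distance available for braking: 6 − 4.160 = 1.840 m.
v² = 2a·d ⇒ a = v²/(2d) = 3.2000² / (2 × 1.840) = 10.240 / 3.680 = 2.7826 m/s².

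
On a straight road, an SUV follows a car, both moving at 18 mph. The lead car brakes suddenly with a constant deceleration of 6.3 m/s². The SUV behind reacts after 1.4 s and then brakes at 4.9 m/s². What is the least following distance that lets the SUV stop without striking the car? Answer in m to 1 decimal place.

Minimum gap ≈ 12.7 m

18 mph × 0.44704 = 8.0467 m/s.
Leader travels v²/(2a_L) = 64.749 / 12.600 = 5.139 m before stopping.
Follower covers v·t_r = 8.0467 × 1.4 = 11.265 m while reacting, then v²/(2a_F) = 64.749 / 9.800 = 6.607 m while braking, for a total of 11.265 + 6.607 = 17.872 m.
Since a_F ≤ a_L and the follower starts braking later, the follower is never slower than the leader, so the closest approach is when both have stopped.
Minimum gap = 17.872 − 5.139 = 12.733 m.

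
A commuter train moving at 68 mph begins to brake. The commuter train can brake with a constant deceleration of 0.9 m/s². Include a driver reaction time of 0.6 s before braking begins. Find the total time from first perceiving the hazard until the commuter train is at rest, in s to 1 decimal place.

68 mph × 0.44704 = 30.3987 m/s.
Braking time = v/a = 30.3987 / 0.900 = 33.776 s.
Total = 0.6 + 33.776 = 34.376 s.

Total time ≈ 34.4 s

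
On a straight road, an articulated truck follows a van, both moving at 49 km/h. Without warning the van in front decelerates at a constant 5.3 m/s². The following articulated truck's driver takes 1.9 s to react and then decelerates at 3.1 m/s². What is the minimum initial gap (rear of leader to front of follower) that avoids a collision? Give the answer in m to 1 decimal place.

Minimum gap ≈ 38.3 m

49 km/h ÷ 3.6 = 13.6111 m/s.
Leader travels v²/(2a_L) = 185.262 / 10.600 = 17.478 m before stopping.
Follower covers v·t_r = 13.6111 × 1.9 = 25.861 m while reacting, then v²/(2a_F) = 185.262 / 6.200 = 29.881 m while braking, for a total of 25.861 + 29.881 = 55.742 m.
Since a_F ≤ a_L and the follower starts braking later, the follower is never slower than the leader, so the closest approach is when both have stopped.
Minimum gap = 55.742 − 17.478 = 38.264 m.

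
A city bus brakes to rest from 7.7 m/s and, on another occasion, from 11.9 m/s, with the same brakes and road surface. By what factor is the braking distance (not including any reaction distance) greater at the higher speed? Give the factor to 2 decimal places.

Braking distance d = v²/(2a), so with a fixed, d ∝ v².
Factor = (11.9/7.7)² = 1.5455² = 2.3886.

Factor ≈ 2.39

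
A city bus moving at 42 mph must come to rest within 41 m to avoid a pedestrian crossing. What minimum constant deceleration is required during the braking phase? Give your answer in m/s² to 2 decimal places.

42 mph × 0.44704 = 18.7757 m/s.
v² = 2a·d ⇒ a = v²/(2d) = 18.7757² / (2 × 41.000) = 352.527 / 82.000 = 4.2991 m/s².

Required deceleration ≈ 4.30 m/s²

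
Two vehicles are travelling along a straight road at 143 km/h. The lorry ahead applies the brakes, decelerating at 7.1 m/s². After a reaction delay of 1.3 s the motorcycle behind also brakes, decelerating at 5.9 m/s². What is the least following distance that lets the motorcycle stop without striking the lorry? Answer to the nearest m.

143 km/h ÷ 3.6 = 39.7222 m/s.
Leader travels v²/(2a_L) = 1577.853 / 14.200 = 111.116 m before stopping.
Follower covers v·t_r = 39.7222 × 1.3 = 51.639 m while reacting, then v²/(2a_F) = 1577.853 / 11.800 = 133.716 m while braking, for a total of 51.639 + 133.716 = 185.355 m.
Since a_F ≤ a_L and the follower starts braking later, the follower is never slower than the leader, so the closest approach is when both have stopped.
Minimum gap = 185.355 − 111.116 = 74.239 m.

Minimum gap ≈ 74 m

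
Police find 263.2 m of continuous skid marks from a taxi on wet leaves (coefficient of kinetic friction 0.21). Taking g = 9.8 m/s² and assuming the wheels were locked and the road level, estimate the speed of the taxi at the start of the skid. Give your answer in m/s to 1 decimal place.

Initial speed ≈ 32.9 m/s

Deceleration a = μg = 0.21 × 9.8 = 2.058 m/s².
v = √(2a·d) = √(2 × 2.058 × 263.2) = √1083.331 = 32.9140 m/s.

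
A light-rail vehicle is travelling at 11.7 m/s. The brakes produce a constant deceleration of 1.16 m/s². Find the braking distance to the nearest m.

Braking distance ≈ 59 m

Braking distance = v²/(2a) = 11.7000² / (2 × 1.160) = 136.890 / 2.320 = 59.004 m.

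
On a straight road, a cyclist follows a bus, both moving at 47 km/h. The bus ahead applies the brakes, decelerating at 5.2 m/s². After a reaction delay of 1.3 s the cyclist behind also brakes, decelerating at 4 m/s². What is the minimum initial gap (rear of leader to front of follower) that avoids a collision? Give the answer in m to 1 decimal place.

Minimum gap ≈ 21.9 m

47 km/h ÷ 3.6 = 13.0556 m/s.
Leader travels v²/(2a_L) = 170.449 / 10.400 = 16.389 m before stopping.
Follower covers v·t_r = 13.0556 × 1.3 = 16.972 m while reacting, then v²/(2a_F) = 170.449 / 8.000 = 21.306 m while braking, for a total of 16.972 + 21.306 = 38.278 m.
Since a_F ≤ a_L and the follower starts braking later, the follower is never slower than the leader, so the closest approach is when both have stopped.
Minimum gap = 38.278 − 16.389 = 21.889 m.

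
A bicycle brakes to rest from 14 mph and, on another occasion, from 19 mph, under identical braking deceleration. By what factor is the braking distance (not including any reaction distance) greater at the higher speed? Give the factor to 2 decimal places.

Factor ≈ 1.84

Braking distance d = v²/(2a), so with a fixed, d ∝ v².
Factor = (19/14)² = 1.3571² = 1.8417.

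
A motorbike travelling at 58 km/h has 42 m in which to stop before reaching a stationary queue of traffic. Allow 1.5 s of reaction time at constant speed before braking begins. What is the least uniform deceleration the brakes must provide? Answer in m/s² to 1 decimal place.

Required deceleration ≈ 7.3 m/s²

58 km/h ÷ 3.6 = 16.1111 m/s.
Distance covered during reaction = 16.1111 × 1.5 = 24.167 m.
Distance available for braking: 42 − 24.167 = 17.833 m.
v² = 2a·d ⇒ a = v²/(2d) = 16.1111² / (2 × 17.833) = 259.568 / 35.666 = 7.2777 m/s².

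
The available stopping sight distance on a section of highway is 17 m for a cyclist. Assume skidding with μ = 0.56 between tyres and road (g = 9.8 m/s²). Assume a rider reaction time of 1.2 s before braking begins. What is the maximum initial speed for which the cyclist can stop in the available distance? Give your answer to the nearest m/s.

a = μg = 0.56 × 9.8 = 5.488 m/s².
Stopping distance: v·t_r + v²/(2a) = 17 with t_r = 1.2 s and a = 5.488 m/s².
So v² + 13.171 v − 186.59 = 0.
Positive root: v = −a·t_r + √((a·t_r)² + 2a·d) = −6.586 + √(43.375 + 186.59) = 8.5786 m/s.

Maximum speed ≈ 9 m/s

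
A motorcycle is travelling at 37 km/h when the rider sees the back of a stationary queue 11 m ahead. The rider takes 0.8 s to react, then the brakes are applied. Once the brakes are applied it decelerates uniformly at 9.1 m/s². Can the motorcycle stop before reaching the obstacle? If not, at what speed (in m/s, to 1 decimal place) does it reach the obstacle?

No — it strikes the obstacle at 7.4 m/s

37 km/h ÷ 3.6 = 10.2778 m/s.
Reaction distance = 10.2778 × 0.8 = 8.222 m.
Braking distance needed to stop: v²/(2a) = 105.633 / 18.200 = 5.804 m, so total needed = 8.222 + 5.804 = 14.026 m > 11 m — it cannot stop.
Distance remaining when braking begins: 11 − 8.222 = 2.778 m.
v² = v₀² − 2a·d = 105.633 − 2 × 9.100 × 2.778 = 55.073 m²/s².
v = √55.073 = 7.421 m/s.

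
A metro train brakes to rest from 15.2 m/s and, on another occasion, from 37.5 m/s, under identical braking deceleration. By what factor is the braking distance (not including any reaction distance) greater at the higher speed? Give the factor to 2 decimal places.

Braking distance d = v²/(2a), so with a fixed, d ∝ v².
Factor = (37.5/15.2)² = 2.4671² = 6.0866.

Factor ≈ 6.09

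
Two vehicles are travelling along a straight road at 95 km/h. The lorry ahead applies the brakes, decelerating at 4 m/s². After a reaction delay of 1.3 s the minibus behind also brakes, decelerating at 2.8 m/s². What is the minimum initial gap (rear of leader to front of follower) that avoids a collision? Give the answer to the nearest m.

Minimum gap ≈ 72 m

95 km/h ÷ 3.6 = 26.3889 m/s.
Leader travels v²/(2a_L) = 696.374 / 8.000 = 87.047 m before stopping.
Follower covers v·t_r = 26.3889 × 1.3 = 34.306 m while reacting, then v²/(2a_F) = 696.374 / 5.600 = 124.353 m while braking, for a total of 34.306 + 124.353 = 158.659 m.
Since a_F ≤ a_L and the follower starts braking later, the follower is never slower than the leader, so the closest approach is when both have stopped.
Minimum gap = 158.659 − 87.047 = 71.612 m.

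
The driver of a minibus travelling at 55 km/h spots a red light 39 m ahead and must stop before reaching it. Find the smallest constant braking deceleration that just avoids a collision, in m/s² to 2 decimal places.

55 km/h ÷ 3.6 = 15.2778 m/s.
v² = 2a·d ⇒ a = v²/(2d) = 15.2778² / (2 × 39.000) = 233.411 / 78.000 = 2.9924 m/s².

Required deceleration ≈ 2.99 m/s²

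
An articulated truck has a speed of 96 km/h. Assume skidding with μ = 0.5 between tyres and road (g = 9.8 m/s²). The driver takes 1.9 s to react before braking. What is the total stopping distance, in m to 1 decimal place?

96 km/h ÷ 3.6 = 26.6667 m/s.
a = μg = 0.5 × 9.8 = 4.900 m/s².
Reaction distance = v·t_r = 26.6667 × 1.9 = 50.667 m.
Braking distance = v²/(2a) = 26.6667² / (2 × 4.900) = 711.113 / 9.800 = 72.563 m.
Total = 50.667 + 72.563 = 123.230 m.

Total stopping distance ≈ 123.2 m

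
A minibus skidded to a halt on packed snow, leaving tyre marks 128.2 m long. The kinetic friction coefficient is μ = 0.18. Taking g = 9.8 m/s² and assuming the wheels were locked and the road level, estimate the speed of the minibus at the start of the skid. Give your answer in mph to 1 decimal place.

Initial speed ≈ 47.6 mph

Deceleration a = μg = 0.18 × 9.8 = 1.764 m/s².
v = √(2a·d) = √(2 × 1.764 × 128.2) = √452.290 = 21.2671 m/s.
= 21.2671 ÷ 0.44704 = 47.573 mph.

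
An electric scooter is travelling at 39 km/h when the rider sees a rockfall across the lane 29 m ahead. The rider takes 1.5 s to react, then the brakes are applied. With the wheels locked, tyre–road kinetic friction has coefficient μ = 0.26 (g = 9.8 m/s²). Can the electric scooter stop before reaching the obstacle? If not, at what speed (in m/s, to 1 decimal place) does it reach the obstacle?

No — it strikes the obstacle at 7.2 m/s

39 km/h ÷ 3.6 = 10.8333 m/s.
a = μg = 0.26 × 9.8 = 2.548 m/s².
Reaction distance = 10.8333 × 1.5 = 16.250 m.
Braking distance needed to stop: v²/(2a) = 117.360 / 5.096 = 23.030 m, so total needed = 16.250 + 23.030 = 39.280 m > 29 m — it cannot stop.
Distance remaining when braking begins: 29 − 16.250 = 12.750 m.
v² = v₀² − 2a·d = 117.360 − 2 × 2.548 × 12.750 = 52.386 m²/s².
v = √52.386 = 7.238 m/s.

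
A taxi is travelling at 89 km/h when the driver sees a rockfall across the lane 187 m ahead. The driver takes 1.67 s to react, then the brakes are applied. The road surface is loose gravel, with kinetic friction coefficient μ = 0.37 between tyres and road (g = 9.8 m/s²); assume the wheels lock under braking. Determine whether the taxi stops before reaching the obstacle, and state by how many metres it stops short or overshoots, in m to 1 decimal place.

Yes — it stops 61.4 m short of the obstacle

89 km/h ÷ 3.6 = 24.7222 m/s.
a = μg = 0.37 × 9.8 = 3.626 m/s².
Reaction distance = 24.7222 × 1.67 = 41.286 m.
Braking distance = v²/(2a) = 611.187 / 7.252 = 84.278 m.
Total stopping distance = 41.286 + 84.278 = 125.564 m, vs 187 m available — it stops with 187 − 125.564 = 61.436 m to spare.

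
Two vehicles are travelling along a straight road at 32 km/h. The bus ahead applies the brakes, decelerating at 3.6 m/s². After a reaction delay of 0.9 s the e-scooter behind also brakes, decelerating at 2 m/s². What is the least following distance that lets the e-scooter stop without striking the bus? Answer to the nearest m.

Minimum gap ≈ 17 m

32 km/h ÷ 3.6 = 8.8889 m/s.
Leader travels v²/(2a_L) = 79.013 / 7.200 = 10.974 m before stopping.
Follower covers v·t_r = 8.8889 × 0.9 = 8.000 m while reacting, then v²/(2a_F) = 79.013 / 4.000 = 19.753 m while braking, for a total of 8.000 + 19.753 = 27.753 m.
Since a_F ≤ a_L and the follower starts braking later, the follower is never slower than the leader, so the closest approach is when both have stopped.
Minimum gap = 27.753 − 10.974 = 16.779 m.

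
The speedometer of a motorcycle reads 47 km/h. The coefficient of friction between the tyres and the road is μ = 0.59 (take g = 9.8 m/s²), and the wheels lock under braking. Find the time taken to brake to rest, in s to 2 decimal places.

Braking time ≈ 2.26 s

47 km/h ÷ 3.6 = 13.0556 m/s.
a = μg = 0.59 × 9.8 = 5.782 m/s².
Braking time = v/a = 13.0556 / 5.782 = 2.258 s.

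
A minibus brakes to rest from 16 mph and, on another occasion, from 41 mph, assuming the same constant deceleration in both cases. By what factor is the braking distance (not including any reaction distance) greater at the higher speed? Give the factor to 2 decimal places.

Braking distance d = v²/(2a), so with a fixed, d ∝ v².
Factor = (41/16)² = 2.5625² = 6.5664.

Factor ≈ 6.57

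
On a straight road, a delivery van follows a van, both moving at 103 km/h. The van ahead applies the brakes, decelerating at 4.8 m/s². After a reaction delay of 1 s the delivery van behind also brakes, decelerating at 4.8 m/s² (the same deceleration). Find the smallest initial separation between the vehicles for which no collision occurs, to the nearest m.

Minimum gap ≈ 29 m

103 km/h ÷ 3.6 = 28.6111 m/s.
Leader travels v²/(2a_L) = 818.595 / 9.600 = 85.270 m before stopping.
Follower covers v·t_r = 28.6111 × 1 = 28.611 m while reacting, then v²/(2a_F) = 818.595 / 9.600 = 85.270 m while braking, for a total of 28.611 + 85.270 = 113.881 m.
Since a_F ≤ a_L and the follower starts braking later, the follower is never slower than the leader, so the closest approach is when both have stopped.
Minimum gap = 113.881 − 85.270 = 28.611 m.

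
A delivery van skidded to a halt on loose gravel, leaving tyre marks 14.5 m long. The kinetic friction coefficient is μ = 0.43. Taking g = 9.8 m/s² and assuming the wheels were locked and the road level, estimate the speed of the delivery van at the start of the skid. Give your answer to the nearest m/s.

Deceleration a = μg = 0.43 × 9.8 = 4.214 m/s².
v = √(2a·d) = √(2 × 4.214 × 14.5) = √122.206 = 11.0547 m/s.

Initial speed ≈ 11 m/s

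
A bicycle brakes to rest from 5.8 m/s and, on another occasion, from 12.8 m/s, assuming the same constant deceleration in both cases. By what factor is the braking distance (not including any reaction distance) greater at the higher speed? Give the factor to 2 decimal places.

Factor ≈ 4.87

Braking distance d = v²/(2a), so with a fixed, d ∝ v².
Factor = (12.8/5.8)² = 2.2069² = 4.8704.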